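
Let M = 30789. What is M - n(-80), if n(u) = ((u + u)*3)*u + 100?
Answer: -7711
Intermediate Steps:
n(u) = 100 + 6*u² (n(u) = ((2*u)*3)*u + 100 = (6*u)*u + 100 = 6*u² + 100 = 100 + 6*u²)
M - n(-80) = 30789 - (100 + 6*(-80)²) = 30789 - (100 + 6*6400) = 30789 - (100 + 38400) = 30789 - 1*38500 = 30789 - 38500 = -7711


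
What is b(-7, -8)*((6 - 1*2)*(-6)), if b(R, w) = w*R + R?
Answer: -1176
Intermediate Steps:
b(R, w) = R + R*w (b(R, w) = R*w + R = R + R*w)
b(-7, -8)*((6 - 1*2)*(-6)) = (-7*(1 - 8))*((6 - 1*2)*(-6)) = (-7*(-7))*((6 - 2)*(-6)) = 49*(4*(-6)) = 49*(-24) = -1176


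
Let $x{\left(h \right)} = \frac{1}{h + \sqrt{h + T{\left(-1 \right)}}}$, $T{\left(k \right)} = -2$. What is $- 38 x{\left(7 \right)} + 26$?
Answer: $\frac{439}{22} + \frac{19 \sqrt{5}}{22} \approx 21.886$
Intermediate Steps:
$x{\left(h \right)} = \frac{1}{h + \sqrt{-2 + h}}$ ($x{\left(h \right)} = \frac{1}{h + \sqrt{h - 2}} = \frac{1}{h + \sqrt{-2 + h}}$)
$- 38 x{\left(7 \right)} + 26 = - \frac{38}{7 + \sqrt{-2 + 7}} + 26 = - \frac{38}{7 + \sqrt{5}} + 26 = 26 - \frac{38}{7 + \sqrt{5}}$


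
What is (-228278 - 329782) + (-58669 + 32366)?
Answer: -584363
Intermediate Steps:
(-228278 - 329782) + (-58669 + 32366) = -558060 - 26303 = -584363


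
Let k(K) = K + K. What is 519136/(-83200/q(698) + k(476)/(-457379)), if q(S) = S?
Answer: -10358403085732/2378412331 ≈ -4355.2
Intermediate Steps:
k(K) = 2*K
519136/(-83200/q(698) + k(476)/(-457379)) = 519136/(-83200/698 + (2*476)/(-457379)) = 519136/(-83200*1/698 + 952*(-1/457379)) = 519136/(-41600/349 - 952/457379) = 519136/(-19027298648/159625271) = 519136*(-159625271/19027298648) = -10358403085732/2378412331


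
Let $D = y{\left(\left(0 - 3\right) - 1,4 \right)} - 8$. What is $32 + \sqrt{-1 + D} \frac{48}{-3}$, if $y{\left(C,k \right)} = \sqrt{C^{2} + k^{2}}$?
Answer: $32 - 16 \sqrt{-9 + 4 \sqrt{2}} \approx 32.0 - 29.255 i$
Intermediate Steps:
$D = -8 + 4 \sqrt{2}$ ($D = \sqrt{\left(\left(0 - 3\right) - 1\right)^{2} + 4^{2}} - 8 = \sqrt{\left(-3 - 1\right)^{2} + 16} - 8 = \sqrt{\left(-4\right)^{2} + 16} - 8 = \sqrt{16 + 16} - 8 = \sqrt{32} - 8 = 4 \sqrt{2} - 8 = -8 + 4 \sqrt{2} \approx -2.3431$)
$32 + \sqrt{-1 + D} \frac{48}{-3} = 32 + \sqrt{-1 - \left(8 - 4 \sqrt{2}\right)} \frac{48}{-3} = 32 + \sqrt{-9 + 4 \sqrt{2}} \cdot 48 \left(- \frac{1}{3}\right) = 32 + \sqrt{-9 + 4 \sqrt{2}} \left(-16\right) = 32 - 16 \sqrt{-9 + 4 \sqrt{2}}$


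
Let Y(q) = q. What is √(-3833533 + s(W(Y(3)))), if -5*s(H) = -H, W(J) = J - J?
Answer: I*√3833533 ≈ 1957.9*I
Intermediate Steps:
W(J) = 0
s(H) = H/5 (s(H) = -(-1)*H/5 = H/5)
√(-3833533 + s(W(Y(3)))) = √(-3833533 + (⅕)*0) = √(-3833533 + 0) = √(-3833533) = I*√3833533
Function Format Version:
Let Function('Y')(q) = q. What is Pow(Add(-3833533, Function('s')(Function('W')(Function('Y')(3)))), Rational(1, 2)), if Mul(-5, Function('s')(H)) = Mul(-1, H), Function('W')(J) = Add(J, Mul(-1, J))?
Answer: Mul(I, Pow(3833533, Rational(1, 2))) ≈ Mul(1957.9, I)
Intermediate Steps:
Function('W')(J) = 0
Function('s')(H) = Mul(Rational(1, 5), H) (Function('s')(H) = Mul(Rational(-1, 5), Mul(-1, H)) = Mul(Rational(1, 5), H))
Pow(Add(-3833533, Function('s')(Function('W')(Function('Y')(3)))), Rational(1, 2)) = Pow(Add(-3833533, Mul(Rational(1, 5), 0)), Rational(1, 2)) = Pow(Add(-3833533, 0), Rational(1, 2)) = Pow(-3833533, Rational(1, 2)) = Mul(I, Pow(3833533, Rational(1, 2)))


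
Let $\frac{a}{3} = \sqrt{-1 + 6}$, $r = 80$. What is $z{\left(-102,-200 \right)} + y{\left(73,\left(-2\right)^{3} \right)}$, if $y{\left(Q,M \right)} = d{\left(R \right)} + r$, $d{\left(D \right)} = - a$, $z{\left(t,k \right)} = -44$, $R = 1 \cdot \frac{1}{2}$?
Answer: $36 - 3 \sqrt{5} \approx 29.292$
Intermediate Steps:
$R = \frac{1}{2}$ ($R = 1 \cdot \frac{1}{2} = \frac{1}{2} \approx 0.5$)
$a = 3 \sqrt{5}$ ($a = 3 \sqrt{-1 + 6} = 3 \sqrt{5} \approx 6.7082$)
$d{\left(D \right)} = - 3 \sqrt{5}$
$y{\left(Q,M \right)} = 80 - 3 \sqrt{5}$ ($y{\left(Q,M \right)} = - 3 \sqrt{5} + 80 = 80 - 3 \sqrt{5}$)
$z{\left(-102,-200 \right)} + y{\left(73,\left(-2\right)^{3} \right)} = -44 + \left(80 - 3 \sqrt{5}\right) = 36 - 3 \sqrt{5}$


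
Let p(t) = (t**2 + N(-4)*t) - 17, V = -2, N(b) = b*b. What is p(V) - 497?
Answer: -542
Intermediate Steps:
N(b) = b**2
p(t) = -17 + t**2 + 16*t (p(t) = (t**2 + (-4)**2*t) - 17 = (t**2 + 16*t) - 17 = -17 + t**2 + 16*t)
p(V) - 497 = (-17 + (-2)**2 + 16*(-2)) - 497 = (-17 + 4 - 32) - 497 = -45 - 497 = -542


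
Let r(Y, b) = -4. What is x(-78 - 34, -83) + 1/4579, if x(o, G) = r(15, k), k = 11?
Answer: -18315/4579 ≈ -3.9998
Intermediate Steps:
x(o, G) = -4
x(-78 - 34, -83) + 1/4579 = -4 + 1/4579 = -18315/4579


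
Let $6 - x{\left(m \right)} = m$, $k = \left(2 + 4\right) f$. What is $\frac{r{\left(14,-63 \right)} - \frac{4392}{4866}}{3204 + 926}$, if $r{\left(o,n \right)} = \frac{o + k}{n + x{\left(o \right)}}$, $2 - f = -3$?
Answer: $- \frac{43828}{118904765} \approx -0.0003686$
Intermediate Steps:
$f = 5$ ($f = 2 - -3 = 2 + 3 = 5$)
$k = 30$ ($k = \left(2 + 4\right) 5 = 6 \cdot 5 = 30$)
$x{\left(m \right)} = 6 - m$
$r{\left(o,n \right)} = \frac{30 + o}{6 + n - o}$ ($r{\left(o,n \right)} = \frac{o + 30}{n - \left(-6 + o\right)} = \frac{30 + o}{6 + n - o}$)
$\frac{r{\left(14,-63 \right)} - \frac{4392}{4866}}{3204 + 926} = \frac{\frac{30 + 14}{6 - 63 - 14} - \frac{4392}{4866}}{3204 + 926} = \frac{\frac{1}{6 - 63 - 14} \cdot 44 - \frac{732}{811}}{4130} = \left(\frac{1}{-71} \cdot 44 - \frac{732}{811}\right) \frac{1}{4130} = \left(\left(- \frac{1}{71}\right) 44 - \frac{732}{811}\right) \frac{1}{4130} = \left(- \frac{44}{71} - \frac{732}{811}\right) \frac{1}{4130} = \left(- \frac{87656}{57581}\right) \frac{1}{4130} = - \frac{43828}{118904765}$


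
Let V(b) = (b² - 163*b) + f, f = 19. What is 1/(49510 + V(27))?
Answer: 1/45857 ≈ 2.1807e-5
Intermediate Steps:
V(b) = 19 + b² - 163*b (V(b) = (b² - 163*b) + 19 = 19 + b² - 163*b)
1/(49510 + V(27)) = 1/(49510 + (19 + 27² - 163*27)) = 1/(49510 + (19 + 729 - 4401)) = 1/(49510 - 3653) = 1/45857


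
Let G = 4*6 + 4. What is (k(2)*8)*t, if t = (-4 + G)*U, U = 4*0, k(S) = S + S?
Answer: 0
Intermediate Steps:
k(S) = 2*S
G = 28 (G = 24 + 4 = 28)
U = 0
t = 0 (t = (-4 + 28)*0 = 24*0 = 0)
(k(2)*8)*t = ((2*2)*8)*0 = (4*8)*0 = 32*0 = 0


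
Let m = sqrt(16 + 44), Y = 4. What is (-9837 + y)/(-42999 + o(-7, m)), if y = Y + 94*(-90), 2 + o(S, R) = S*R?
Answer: 112373899/264154723 - 36586*sqrt(15)/264154723 ≈ 0.42487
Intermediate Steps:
m = 2*sqrt(15) (m = sqrt(60) = 2*sqrt(15) ≈ 7.7460)
o(S, R) = -2 + R*S (o(S, R) = -2 + S*R = -2 + R*S)
y = -8456 (y = 4 + 94*(-90) = 4 - 8460 = -8456)
(-9837 + y)/(-42999 + o(-7, m)) = (-9837 - 8456)/(-42999 + (-2 + (2*sqrt(15))*(-7))) = -18293/(-42999 + (-2 - 14*sqrt(15))) = -18293/(-43001 - 14*sqrt(15))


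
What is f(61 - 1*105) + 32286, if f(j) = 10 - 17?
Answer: 32279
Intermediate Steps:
f(j) = -7
f(61 - 1*105) + 32286 = -7 + 32286 = 32279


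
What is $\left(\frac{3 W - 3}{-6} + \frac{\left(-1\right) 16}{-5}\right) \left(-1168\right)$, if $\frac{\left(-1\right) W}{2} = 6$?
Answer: $- \frac{56648}{5} \approx -11330.0$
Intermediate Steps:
$W = -12$ ($W = \left(-2\right) 6 = -12$)
$\left(\frac{3 W - 3}{-6} + \frac{\left(-1\right) 16}{-5}\right) \left(-1168\right) = \left(\frac{3 \left(-12\right) - 3}{-6} + \frac{\left(-1\right) 16}{-5}\right) \left(-1168\right) = \left(\left(-36 - 3\right) \left(- \frac{1}{6}\right) - - \frac{16}{5}\right) \left(-1168\right) = \left(\left(-39\right) \left(- \frac{1}{6}\right) + \frac{16}{5}\right) \left(-1168\right) = \left(\frac{13}{2} + \frac{16}{5}\right) \left(-1168\right) = \frac{97}{10} \left(-1168\right) = - \frac{56648}{5}$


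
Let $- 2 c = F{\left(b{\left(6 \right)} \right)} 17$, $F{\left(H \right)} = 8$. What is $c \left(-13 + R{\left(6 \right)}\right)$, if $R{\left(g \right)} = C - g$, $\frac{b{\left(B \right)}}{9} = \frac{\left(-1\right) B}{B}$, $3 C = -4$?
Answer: $\frac{4148}{3} \approx 1382.7$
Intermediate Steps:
$C = - \frac{4}{3}$ ($C = \frac{1}{3} \left(-4\right) = - \frac{4}{3} \approx -1.3333$)
$b{\left(B \right)} = -9$ ($b{\left(B \right)} = 9 \frac{\left(-1\right) B}{B} = 9 \left(-1\right) = -9$)
$R{\left(g \right)} = - \frac{4}{3} - g$
$c = -68$ ($c = - \frac{8 \cdot 17}{2} = \left(- \frac{1}{2}\right) 136 = -68$)
$c \left(-13 + R{\left(6 \right)}\right) = - 68 \left(-13 - \frac{22}{3}\right) = \left(-68\right) \left(- \frac{61}{3}\right) = \frac{4148}{3}$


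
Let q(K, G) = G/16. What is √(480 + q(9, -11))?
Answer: √7669/4 ≈ 21.893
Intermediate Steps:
q(K, G) = G/16 (q(K, G) = G*(1/16) = G/16)
√(480 + q(9, -11)) = √(480 + (1/16)*(-11)) = √(480 - 11/16) = √(7669/16) = √7669/4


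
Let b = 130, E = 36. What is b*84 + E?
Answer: 10956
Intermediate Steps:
b*84 + E = 130*84 + 36 = 10920 + 36 = 10956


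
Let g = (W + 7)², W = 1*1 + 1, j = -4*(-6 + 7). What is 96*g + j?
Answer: 7772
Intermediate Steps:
j = -4 (j = -4*1 = -4)
W = 2 (W = 1 + 1 = 2)
g = 81 (g = (2 + 7)² = 9² = 81)
96*g + j = 96*81 - 4 = 7776 - 4 = 7772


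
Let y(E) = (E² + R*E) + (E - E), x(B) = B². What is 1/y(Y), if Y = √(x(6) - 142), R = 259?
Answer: -√106/(-27454*I + 106*√106) ≈ -1.4884e-5 - 0.00037442*I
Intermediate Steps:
Y = I*√106 (Y = √(6² - 142) = √(36 - 142) = √(-106) = I*√106 ≈ 10.296*I)
y(E) = E² + 259*E (y(E) = (E² + 259*E) + (E - E) = (E² + 259*E) + 0 = E² + 259*E)
1/y(Y) = 1/((I*√106)*(259 + I*√106)) = 1/(I*√106*(259 + I*√106)) = -I*√106/(106*(259 + I*√106))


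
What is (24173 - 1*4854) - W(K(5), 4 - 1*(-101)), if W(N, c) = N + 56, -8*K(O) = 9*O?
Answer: 154149/8 ≈ 19269.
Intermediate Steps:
K(O) = -9*O/8
W(N, c) = 56 + N
(24173 - 1*4854) - W(K(5), 4 - 1*(-101)) = (24173 - 1*4854) - (56 - 9/8*5) = (24173 - 4854) - (56 - 45/8) = 19319 - 1*403/8 = 19319 - 403/8 = 154149/8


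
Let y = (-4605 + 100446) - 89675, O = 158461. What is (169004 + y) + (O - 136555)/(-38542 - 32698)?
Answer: 6239544447/35620 ≈ 1.7517e+5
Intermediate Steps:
y = 6166 (y = 95841 - 89675 = 6166)
(169004 + y) + (O - 136555)/(-38542 - 32698) = (169004 + 6166) + (158461 - 136555)/(-38542 - 32698) = 175170 + 21906/(-71240) = 175170 + 21906*(-1/71240) = 175170 - 10953/35620 = 6239544447/35620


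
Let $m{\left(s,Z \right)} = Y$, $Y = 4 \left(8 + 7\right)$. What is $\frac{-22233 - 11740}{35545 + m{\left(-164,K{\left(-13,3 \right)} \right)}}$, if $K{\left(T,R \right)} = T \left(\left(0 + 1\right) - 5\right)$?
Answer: $- \frac{33973}{35605} \approx -0.95416$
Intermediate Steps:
$K{\left(T,R \right)} = - 4 T$ ($K{\left(T,R \right)} = T \left(1 - 5\right) = T \left(-4\right) = - 4 T$)
$Y = 60$ ($Y = 4 \cdot 15 = 60$)
$m{\left(s,Z \right)} = 60$
$\frac{-22233 - 11740}{35545 + m{\left(-164,K{\left(-13,3 \right)} \right)}} = \frac{-22233 - 11740}{35545 + 60} = - \frac{33973}{35605}$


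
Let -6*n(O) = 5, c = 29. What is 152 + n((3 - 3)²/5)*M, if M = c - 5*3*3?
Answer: 496/3 ≈ 165.33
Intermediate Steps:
n(O) = -⅚ (n(O) = -⅙*5 = -⅚)
M = -16 (M = 29 - 5*3*3 = 29 - 15*3 = 29 - 1*45 = 29 - 45 = -16)
152 + n((3 - 3)²/5)*M = 152 - ⅚*(-16) = 152 + 40/3 = 496/3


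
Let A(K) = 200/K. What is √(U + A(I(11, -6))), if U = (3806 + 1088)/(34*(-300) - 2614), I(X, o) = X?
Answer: 3*√9823577599/70477 ≈ 4.2190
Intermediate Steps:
U = -2447/6407 (U = 4894/(-10200 - 2614) = 4894/(-12814) = 4894*(-1/12814) = -2447/6407 ≈ -0.38193)
√(U + A(I(11, -6))) = √(-2447/6407 + 200/11) = √(1254483/70477) = 3*√9823577599/70477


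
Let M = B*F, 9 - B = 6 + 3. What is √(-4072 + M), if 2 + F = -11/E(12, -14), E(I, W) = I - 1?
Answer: 2*I*√1018 ≈ 63.812*I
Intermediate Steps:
E(I, W) = -1 + I
F = -3 (F = -2 - 11/(-1 + 12) = -2 - 11/11 = -2 - 11*1/11 = -2 - 1 = -3)
B = 0 (B = 9 - (6 + 3) = 9 - 1*9 = 9 - 9 = 0)
M = 0 (M = 0*(-3) = 0)
√(-4072 + M) = √(-4072 + 0) = √(-4072) = 2*I*√1018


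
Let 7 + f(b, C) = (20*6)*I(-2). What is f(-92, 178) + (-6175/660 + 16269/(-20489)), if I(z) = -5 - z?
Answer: -1020020539/2704548 ≈ -377.15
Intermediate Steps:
f(b, C) = -367 (f(b, C) = -7 + (20*6)*(-5 - 1*(-2)) = -7 + 120*(-5 + 2) = -7 + 120*(-3) = -7 - 360 = -367)
f(-92, 178) + (-6175/660 + 16269/(-20489)) = -367 + (-6175/660 + 16269/(-20489)) = -367 + (-6175*1/660 + 16269*(-1/20489)) = -367 + (-1235/132 - 16269/20489) = -367 - 27451423/2704548 = -1020020539/2704548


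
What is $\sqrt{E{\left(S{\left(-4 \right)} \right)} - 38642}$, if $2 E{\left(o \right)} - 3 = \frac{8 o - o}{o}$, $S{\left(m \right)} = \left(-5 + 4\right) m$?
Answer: $27 i \sqrt{53} \approx 196.56 i$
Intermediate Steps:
$S{\left(m \right)} = - m$
$E{\left(o \right)} = 5$ ($E{\left(o \right)} = \frac{3}{2} + \frac{\left(8 o - o\right) \frac{1}{o}}{2} = \frac{3}{2} + \frac{7 o \frac{1}{o}}{2} = \frac{3}{2} + \frac{1}{2} \cdot 7 = \frac{3}{2} + \frac{7}{2} = 5$)
$\sqrt{E{\left(S{\left(-4 \right)} \right)} - 38642} = \sqrt{5 - 38642} = \sqrt{-38637} = 27 i \sqrt{53}$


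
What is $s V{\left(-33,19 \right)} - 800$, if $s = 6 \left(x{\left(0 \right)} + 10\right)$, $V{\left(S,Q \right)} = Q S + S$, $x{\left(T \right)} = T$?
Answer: $-40400$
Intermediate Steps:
$V{\left(S,Q \right)} = S + Q S$
$s = 60$ ($s = 6 \left(0 + 10\right) = 6 \cdot 10 = 60$)
$s V{\left(-33,19 \right)} - 800 = 60 \left(- 33 \left(1 + 19\right)\right) - 800 = 60 \left(\left(-33\right) 20\right) - 800 = 60 \left(-660\right) - 800 = -39600 - 800 = -40400$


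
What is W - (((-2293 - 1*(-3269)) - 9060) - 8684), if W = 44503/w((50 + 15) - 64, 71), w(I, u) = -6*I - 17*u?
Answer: 20295081/1213 ≈ 16731.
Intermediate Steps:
w(I, u) = -17*u - 6*I
W = -44503/1213 (W = 44503/(-17*71 - 6*((50 + 15) - 64)) = 44503/(-1207 - 6*(65 - 64)) = 44503/(-1207 - 6*1) = 44503/(-1207 - 6) = 44503/(-1213) = 44503*(-1/1213) = -44503/1213 ≈ -36.688)
W - (((-2293 - 1*(-3269)) - 9060) - 8684) = -44503/1213 - (((-2293 - 1*(-3269)) - 9060) - 8684) = -44503/1213 - (((-2293 + 3269) - 9060) - 8684) = -44503/1213 - ((976 - 9060) - 8684) = -44503/1213 - (-8084 - 8684) = -44503/1213 - 1*(-16768) = -44503/1213 + 16768 = 20295081/1213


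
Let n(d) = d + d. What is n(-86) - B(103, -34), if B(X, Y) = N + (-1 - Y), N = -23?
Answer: -182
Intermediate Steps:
n(d) = 2*d
B(X, Y) = -24 - Y (B(X, Y) = -23 + (-1 - Y) = -24 - Y)
n(-86) - B(103, -34) = 2*(-86) - (-24 - 1*(-34)) = -172 - (-24 + 34) = -172 - 1*10 = -172 - 10 = -182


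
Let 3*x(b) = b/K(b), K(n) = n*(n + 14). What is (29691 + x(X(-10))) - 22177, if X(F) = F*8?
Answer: 1487771/198 ≈ 7514.0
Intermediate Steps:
K(n) = n*(14 + n)
X(F) = 8*F
x(b) = 1/(3*(14 + b)) (x(b) = (b/((b*(14 + b))))/3 = (b*(1/(b*(14 + b))))/3 = 1/(3*(14 + b)))
(29691 + x(X(-10))) - 22177 = (29691 + 1/(3*(14 + 8*(-10)))) - 22177 = (29691 + 1/(3*(14 - 80))) - 22177 = (29691 + (1/3)/(-66)) - 22177 = (29691 + (1/3)*(-1/66)) - 22177 = (29691 - 1/198) - 22177 = 5878817/198 - 22177 = 1487771/198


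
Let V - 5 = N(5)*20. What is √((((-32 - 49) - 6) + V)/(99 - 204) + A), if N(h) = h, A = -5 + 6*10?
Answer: √67165/35 ≈ 7.4046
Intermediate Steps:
A = 55 (A = -5 + 60 = 55)
V = 105 (V = 5 + 5*20 = 5 + 100 = 105)
√((((-32 - 49) - 6) + V)/(99 - 204) + A) = √((((-32 - 49) - 6) + 105)/(99 - 204) + 55) = √(((-81 - 6) + 105)/(-105) + 55) = √((-87 + 105)*(-1/105) + 55) = √(18*(-1/105) + 55) = √(-6/35 + 55) = √(1919/35) = √67165/35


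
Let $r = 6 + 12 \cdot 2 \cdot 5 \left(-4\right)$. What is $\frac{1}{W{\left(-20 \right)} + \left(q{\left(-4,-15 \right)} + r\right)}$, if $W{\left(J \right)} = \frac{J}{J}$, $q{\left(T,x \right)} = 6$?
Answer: $- \frac{1}{467} \approx -0.0021413$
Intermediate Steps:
$W{\left(J \right)} = 1$
$r = -474$ ($r = 6 + 12 \cdot 10 \left(-4\right) = 6 + 12 \left(-40\right) = 6 - 480 = -474$)
$\frac{1}{W{\left(-20 \right)} + \left(q{\left(-4,-15 \right)} + r\right)} = \frac{1}{1 + \left(6 - 474\right)} = \frac{1}{1 - 468} = \frac{1}{-467} = - \frac{1}{467}$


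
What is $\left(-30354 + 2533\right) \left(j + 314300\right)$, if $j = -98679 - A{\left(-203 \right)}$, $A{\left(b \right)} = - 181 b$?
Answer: $-4976564838$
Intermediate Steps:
$j = -135422$ ($j = -98679 - \left(-181\right) \left(-203\right) = -98679 - 36743 = -135422$)
$\left(-30354 + 2533\right) \left(j + 314300\right) = \left(-30354 + 2533\right) \left(-135422 + 314300\right) = \left(-27821\right) 178878 = -4976564838$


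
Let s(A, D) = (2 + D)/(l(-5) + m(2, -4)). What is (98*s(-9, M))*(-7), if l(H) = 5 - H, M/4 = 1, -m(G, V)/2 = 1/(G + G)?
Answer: -8232/19 ≈ -433.26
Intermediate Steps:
m(G, V) = -1/G (m(G, V) = -2/(G + G) = -2*1/(2*G) = -1/G)
M = 4 (M = 4*1 = 4)
s(A, D) = 4/19 + 2*D/19 (s(A, D) = (2 + D)/((5 - 1*(-5)) - 1/2) = (2 + D)/((5 + 5) - 1*1/2) = (2 + D)/(10 - 1/2) = (2 + D)/(19/2) = (2 + D)*(2/19) = 4/19 + 2*D/19)
(98*s(-9, M))*(-7) = (98*(4/19 + (2/19)*4))*(-7) = (98*(4/19 + 8/19))*(-7) = (98*(12/19))*(-7) = (1176/19)*(-7) = -8232/19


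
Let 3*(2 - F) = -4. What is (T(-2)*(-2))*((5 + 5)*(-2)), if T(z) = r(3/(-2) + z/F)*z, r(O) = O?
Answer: 168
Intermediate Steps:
F = 10/3 (F = 2 - ⅓*(-4) = 2 + 4/3 = 10/3 ≈ 3.3333)
T(z) = z*(-3/2 + 3*z/10) (T(z) = (3/(-2) + z/(10/3))*z = (3*(-½) + z*(3/10))*z = (-3/2 + 3*z/10)*z = z*(-3/2 + 3*z/10))
(T(-2)*(-2))*((5 + 5)*(-2)) = (((3/10)*(-2)*(-5 - 2))*(-2))*((5 + 5)*(-2)) = (((3/10)*(-2)*(-7))*(-2))*(10*(-2)) = ((21/5)*(-2))*(-20) = -42/5*(-20) = 168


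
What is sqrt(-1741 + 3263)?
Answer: sqrt(1522) ≈ 39.013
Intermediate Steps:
sqrt(-1741 + 3263) = sqrt(1522)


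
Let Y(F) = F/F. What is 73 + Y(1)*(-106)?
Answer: -33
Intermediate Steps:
Y(F) = 1
73 + Y(1)*(-106) = 73 + 1*(-106) = 73 - 106 = -33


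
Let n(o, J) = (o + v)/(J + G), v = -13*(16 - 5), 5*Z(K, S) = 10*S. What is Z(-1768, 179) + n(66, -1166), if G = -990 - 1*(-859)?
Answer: 464403/1297 ≈ 358.06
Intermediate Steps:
G = -131 (G = -990 + 859 = -131)
Z(K, S) = 2*S (Z(K, S) = (10*S)/5 = 2*S)
v = -143 (v = -13*11 = -143)
n(o, J) = (-143 + o)/(-131 + J) (n(o, J) = (o - 143)/(J - 131) = (-143 + o)/(-131 + J))
Z(-1768, 179) + n(66, -1166) = 2*179 + (-143 + 66)/(-131 - 1166) = 358 - 77/(-1297) = 358 - 1/1297*(-77) = 358 + 77/1297 = 464403/1297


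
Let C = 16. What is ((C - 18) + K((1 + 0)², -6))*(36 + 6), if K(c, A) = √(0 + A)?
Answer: -84 + 42*I*√6 ≈ -84.0 + 102.88*I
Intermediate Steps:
K(c, A) = √A
((C - 18) + K((1 + 0)², -6))*(36 + 6) = ((16 - 18) + √(-6))*(36 + 6) = (-2 + I*√6)*42 = -84 + 42*I*√6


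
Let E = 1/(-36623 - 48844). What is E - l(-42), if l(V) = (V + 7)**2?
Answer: -104697076/85467 ≈ -1225.0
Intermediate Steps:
E = -1/85467 (E = 1/(-85467) = -1/85467 ≈ -1.1700e-5)
l(V) = (7 + V)**2
E - l(-42) = -1/85467 - (7 - 42)**2 = -1/85467 - 1*(-35)**2 = -1/85467 - 1*1225 = -1/85467 - 1225 = -104697076/85467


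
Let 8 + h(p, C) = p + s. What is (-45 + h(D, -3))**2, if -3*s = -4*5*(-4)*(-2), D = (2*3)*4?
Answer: 5329/9 ≈ 592.11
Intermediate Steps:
D = 24 (D = 6*4 = 24)
s = 160/3 (s = -(-4)*(5*(-4))*(-2)/3 = -(-4)*(-20*(-2))/3 = -(-4)*40/3 = -1/3*(-160) = 160/3 ≈ 53.333)
h(p, C) = 136/3 + p (h(p, C) = -8 + (p + 160/3) = -8 + (160/3 + p) = 136/3 + p)
(-45 + h(D, -3))**2 = (-45 + (136/3 + 24))**2 = (-45 + 208/3)**2 = (73/3)**2 = 5329/9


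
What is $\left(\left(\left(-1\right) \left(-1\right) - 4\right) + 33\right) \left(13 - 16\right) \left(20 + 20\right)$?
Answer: $-3600$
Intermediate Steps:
$\left(\left(\left(-1\right) \left(-1\right) - 4\right) + 33\right) \left(13 - 16\right) \left(20 + 20\right) = \left(\left(1 - 4\right) + 33\right) \left(\left(-3\right) 40\right) = \left(-3 + 33\right) \left(-120\right) = 30 \left(-120\right) = -3600$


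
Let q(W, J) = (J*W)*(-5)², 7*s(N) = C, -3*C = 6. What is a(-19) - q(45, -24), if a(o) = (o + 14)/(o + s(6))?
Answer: 729007/27 ≈ 27000.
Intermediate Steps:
C = -2 (C = -⅓*6 = -2)
s(N) = -2/7 (s(N) = (⅐)*(-2) = -2/7)
a(o) = (14 + o)/(-2/7 + o) (a(o) = (o + 14)/(o - 2/7) = (14 + o)/(-2/7 + o))
q(W, J) = 25*J*W (q(W, J) = (J*W)*25 = 25*J*W)
a(-19) - q(45, -24) = 7*(14 - 19)/(-2 + 7*(-19)) - 25*(-24)*45 = 7*(-5)/(-2 - 133) - 1*(-27000) = 7*(-5)/(-135) + 27000 = 7*(-1/135)*(-5) + 27000 = 7/27 + 27000 = 729007/27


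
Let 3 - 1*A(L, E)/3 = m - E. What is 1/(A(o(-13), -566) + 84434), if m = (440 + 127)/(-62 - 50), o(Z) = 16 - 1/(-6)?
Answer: 16/1324163 ≈ 1.2083e-5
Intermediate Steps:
o(Z) = 97/6 (o(Z) = 16 - 1*(-1/6) = 16 + 1/6 = 97/6)
m = -81/16 (m = 567/(-112) = 567*(-1/112) = -81/16 ≈ -5.0625)
A(L, E) = 387/16 + 3*E (A(L, E) = 9 - 3*(-81/16 - E) = 9 + (243/16 + 3*E) = 387/16 + 3*E)
1/(A(o(-13), -566) + 84434) = 1/((387/16 + 3*(-566)) + 84434) = 1/((387/16 - 1698) + 84434) = 1/(-26781/16 + 84434) = 1/(1324163/16) = 16/1324163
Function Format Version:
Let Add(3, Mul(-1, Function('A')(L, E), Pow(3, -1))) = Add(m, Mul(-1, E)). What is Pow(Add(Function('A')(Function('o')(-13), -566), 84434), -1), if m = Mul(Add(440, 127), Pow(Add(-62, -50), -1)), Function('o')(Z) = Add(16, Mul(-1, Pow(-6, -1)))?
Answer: Rational(16, 1324163) ≈ 1.2083e-5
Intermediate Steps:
Function('o')(Z) = Rational(97, 6) (Function('o')(Z) = Add(16, Mul(-1, Rational(-1, 6))) = Add(16, Rational(1, 6)) = Rational(97, 6))
m = Rational(-81, 16) (m = Mul(567, Pow(-112, -1)) = Mul(567, Rational(-1, 112)) = Rational(-81, 16) ≈ -5.0625)
Function('A')(L, E) = Add(Rational(387, 16), Mul(3, E)) (Function('A')(L, E) = Add(9, Mul(-3, Add(Rational(-81, 16), Mul(-1, E)))) = Add(9, Add(Rational(243, 16), Mul(3, E))) = Add(Rational(387, 16), Mul(3, E)))
Pow(Add(Function('A')(Function('o')(-13), -566), 84434), -1) = Pow(Add(Add(Rational(387, 16), Mul(3, -566)), 84434), -1) = Pow(Add(Add(Rational(387, 16), -1698), 84434), -1) = Pow(Add(Rational(-26781, 16), 84434), -1) = Pow(Rational(1324163, 16), -1) = Rational(16, 1324163)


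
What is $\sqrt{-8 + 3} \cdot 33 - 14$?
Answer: $-14 + 33 i \sqrt{5} \approx -14.0 + 73.79 i$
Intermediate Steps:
$\sqrt{-8 + 3} \cdot 33 - 14 = \sqrt{-5} \cdot 33 - 14 = i \sqrt{5} \cdot 33 - 14 = 33 i \sqrt{5} - 14 = -14 + 33 i \sqrt{5}$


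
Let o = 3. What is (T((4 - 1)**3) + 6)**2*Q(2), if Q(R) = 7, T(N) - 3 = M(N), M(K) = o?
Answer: 1008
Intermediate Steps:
M(K) = 3
T(N) = 6 (T(N) = 3 + 3 = 6)
(T((4 - 1)**3) + 6)**2*Q(2) = (6 + 6)**2*7 = 12**2*7 = 144*7 = 1008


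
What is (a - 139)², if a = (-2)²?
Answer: 18225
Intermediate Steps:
a = 4
(a - 139)² = (4 - 139)² = (-135)² = 18225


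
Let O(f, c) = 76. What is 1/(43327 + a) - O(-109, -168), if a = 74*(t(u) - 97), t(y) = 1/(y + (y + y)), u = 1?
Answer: -8247593/108521 ≈ -76.000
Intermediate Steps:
t(y) = 1/(3*y) (t(y) = 1/(y + 2*y) = 1/(3*y))
a = -21460/3 (a = 74*((⅓)/1 - 97) = 74*((⅓)*1 - 97) = 74*(⅓ - 97) = 74*(-290/3) = -21460/3 ≈ -7153.3)
1/(43327 + a) - O(-109, -168) = 1/(43327 - 21460/3) - 1*76 = 1/(108521/3) - 76 = 3/108521 - 76 = -8247593/108521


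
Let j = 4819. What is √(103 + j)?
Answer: √4922 ≈ 70.157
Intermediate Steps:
√(103 + j) = √(103 + 4819) = √4922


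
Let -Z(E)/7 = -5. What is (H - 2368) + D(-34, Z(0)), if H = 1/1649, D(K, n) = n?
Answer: -3847116/1649 ≈ -2333.0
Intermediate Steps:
Z(E) = 35 (Z(E) = -7*(-5) = 35)
H = 1/1649 ≈ 0.00060643
(H - 2368) + D(-34, Z(0)) = (1/1649 - 2368) + 35 = -3904831/1649 + 35 = -3847116/1649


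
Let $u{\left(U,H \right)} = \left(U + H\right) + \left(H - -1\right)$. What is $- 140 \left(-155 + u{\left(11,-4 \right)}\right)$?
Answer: $21140$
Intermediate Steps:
$u{\left(U,H \right)} = 1 + U + 2 H$ ($u{\left(U,H \right)} = \left(H + U\right) + \left(H + 1\right) = \left(H + U\right) + \left(1 + H\right) = 1 + U + 2 H$)
$- 140 \left(-155 + u{\left(11,-4 \right)}\right) = - 140 \left(-155 + \left(1 + 11 + 2 \left(-4\right)\right)\right) = - 140 \left(-155 + \left(1 + 11 - 8\right)\right) = - 140 \left(-155 + 4\right) = \left(-140\right) \left(-151\right) = 21140$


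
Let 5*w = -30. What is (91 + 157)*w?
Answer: -1488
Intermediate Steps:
w = -6 (w = (⅕)*(-30) = -6)
(91 + 157)*w = (91 + 157)*(-6) = 248*(-6) = -1488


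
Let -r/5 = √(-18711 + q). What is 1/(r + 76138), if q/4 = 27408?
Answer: 76138/5794722019 + 5*√90921/5794722019 ≈ 1.3399e-5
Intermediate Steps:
q = 109632 (q = 4*27408 = 109632)
r = -5*√90921 (r = -5*√(-18711 + 109632) = -5*√90921 ≈ -1507.7)
1/(r + 76138) = 1/(-5*√90921 + 76138) = 1/(76138 - 5*√90921)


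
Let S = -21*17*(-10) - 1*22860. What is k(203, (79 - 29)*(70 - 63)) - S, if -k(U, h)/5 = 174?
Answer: 18420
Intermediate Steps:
k(U, h) = -870 (k(U, h) = -5*174 = -870)
S = -19290 (S = -357*(-10) - 22860 = 3570 - 22860 = -19290)
k(203, (79 - 29)*(70 - 63)) - S = -870 - 1*(-19290) = -870 + 19290 = 18420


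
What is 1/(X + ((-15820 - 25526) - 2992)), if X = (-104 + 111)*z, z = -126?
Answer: -1/45220 ≈ -2.2114e-5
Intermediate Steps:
X = -882 (X = (-104 + 111)*(-126) = 7*(-126) = -882)
1/(X + ((-15820 - 25526) - 2992)) = 1/(-882 + ((-15820 - 25526) - 2992)) = 1/(-882 + (-41346 - 2992)) = 1/(-882 - 44338) = 1/(-45220) = -1/45220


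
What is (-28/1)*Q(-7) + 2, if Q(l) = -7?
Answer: 198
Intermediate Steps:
(-28/1)*Q(-7) + 2 = -28/1*(-7) + 2 = -28*1*(-7) + 2 = -28*(-7) + 2 = 196 + 2 = 198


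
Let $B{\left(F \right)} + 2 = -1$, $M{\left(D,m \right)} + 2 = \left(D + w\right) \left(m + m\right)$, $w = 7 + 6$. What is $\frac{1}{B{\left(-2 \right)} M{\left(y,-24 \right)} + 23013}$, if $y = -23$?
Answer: $\frac{1}{21579} \approx 4.6341 \cdot 10^{-5}$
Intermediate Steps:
$w = 13$
$M{\left(D,m \right)} = -2 + 2 m \left(13 + D\right)$ ($M{\left(D,m \right)} = -2 + \left(D + 13\right) \left(m + m\right) = -2 + \left(13 + D\right) 2 m = -2 + 2 m \left(13 + D\right)$)
$B{\left(F \right)} = -3$ ($B{\left(F \right)} = -2 - 1 = -3$)
$\frac{1}{B{\left(-2 \right)} M{\left(y,-24 \right)} + 23013} = \frac{1}{- 3 \left(-2 + 26 \left(-24\right) + 2 \left(-23\right) \left(-24\right)\right) + 23013} = \frac{1}{- 3 \left(-2 - 624 + 1104\right) + 23013} = \frac{1}{\left(-3\right) 478 + 23013} = \frac{1}{-1434 + 23013} = \frac{1}{21579}$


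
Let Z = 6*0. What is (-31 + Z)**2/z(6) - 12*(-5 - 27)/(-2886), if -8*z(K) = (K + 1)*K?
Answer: -1850308/10101 ≈ -183.18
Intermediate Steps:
Z = 0
z(K) = -K*(1 + K)/8 (z(K) = -(K + 1)*K/8 = -(1 + K)*K/8 = -K*(1 + K)/8)
(-31 + Z)**2/z(6) - 12*(-5 - 27)/(-2886) = (-31 + 0)**2/((-1/8*6*(1 + 6))) - 12*(-5 - 27)/(-2886) = (-31)**2/((-1/8*6*7)) - 12*(-32)*(-1/2886) = 961/(-21/4) + 384*(-1/2886) = 961*(-4/21) - 64/481 = -3844/21 - 64/481 = -1850308/10101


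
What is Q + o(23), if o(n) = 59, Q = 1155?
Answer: 1214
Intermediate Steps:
Q + o(23) = 1155 + 59 = 1214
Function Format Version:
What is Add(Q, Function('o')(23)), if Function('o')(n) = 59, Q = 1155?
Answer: 1214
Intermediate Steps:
Add(Q, Function('o')(23)) = Add(1155, 59) = 1214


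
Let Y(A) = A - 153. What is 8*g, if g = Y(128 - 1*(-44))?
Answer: 152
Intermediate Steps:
Y(A) = -153 + A
g = 19 (g = -153 + (128 - 1*(-44)) = -153 + (128 + 44) = -153 + 172 = 19)
8*g = 8*19 = 152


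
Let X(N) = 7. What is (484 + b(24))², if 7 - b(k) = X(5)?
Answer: 234256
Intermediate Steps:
b(k) = 0 (b(k) = 7 - 1*7 = 7 - 7 = 0)
(484 + b(24))² = (484 + 0)² = 484² = 234256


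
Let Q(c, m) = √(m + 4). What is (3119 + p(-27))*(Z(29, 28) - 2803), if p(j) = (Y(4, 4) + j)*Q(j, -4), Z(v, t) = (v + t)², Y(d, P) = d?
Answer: 1391074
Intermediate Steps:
Q(c, m) = √(4 + m)
Z(v, t) = (t + v)²
p(j) = 0 (p(j) = (4 + j)*√(4 - 4) = (4 + j)*√0 = (4 + j)*0 = 0)
(3119 + p(-27))*(Z(29, 28) - 2803) = (3119 + 0)*((28 + 29)² - 2803) = 3119*(57² - 2803) = 3119*(3249 - 2803) = 3119*446 = 1391074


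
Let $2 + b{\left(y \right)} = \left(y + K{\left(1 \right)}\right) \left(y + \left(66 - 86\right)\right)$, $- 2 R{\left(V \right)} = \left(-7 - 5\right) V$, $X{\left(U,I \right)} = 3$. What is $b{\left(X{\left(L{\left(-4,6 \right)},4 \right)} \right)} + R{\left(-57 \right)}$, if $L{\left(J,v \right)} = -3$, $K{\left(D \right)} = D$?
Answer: $-412$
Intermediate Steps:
$R{\left(V \right)} = 6 V$ ($R{\left(V \right)} = - \frac{\left(-7 - 5\right) V}{2} = - \frac{\left(-12\right) V}{2} = 6 V$)
$b{\left(y \right)} = -2 + \left(1 + y\right) \left(-20 + y\right)$ ($b{\left(y \right)} = -2 + \left(y + 1\right) \left(y + \left(66 - 86\right)\right) = -2 + \left(1 + y\right) \left(y + \left(66 - 86\right)\right) = -2 + \left(1 + y\right) \left(y - 20\right) = -2 + \left(1 + y\right) \left(-20 + y\right)$)
$b{\left(X{\left(L{\left(-4,6 \right)},4 \right)} \right)} + R{\left(-57 \right)} = \left(-22 + 3^{2} - 57\right) + 6 \left(-57\right) = \left(-22 + 9 - 57\right) - 342 = -70 - 342 = -412$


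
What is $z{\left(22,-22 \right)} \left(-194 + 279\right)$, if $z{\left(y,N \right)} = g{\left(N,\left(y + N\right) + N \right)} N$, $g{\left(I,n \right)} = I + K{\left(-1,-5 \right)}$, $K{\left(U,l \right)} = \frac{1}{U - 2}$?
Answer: $\frac{125290}{3} \approx 41763.0$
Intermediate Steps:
$K{\left(U,l \right)} = \frac{1}{-2 + U}$
$g{\left(I,n \right)} = - \frac{1}{3} + I$ ($g{\left(I,n \right)} = I + \frac{1}{-2 - 1} = I + \frac{1}{-3} = I - \frac{1}{3} = - \frac{1}{3} + I$)
$z{\left(y,N \right)} = N \left(- \frac{1}{3} + N\right)$ ($z{\left(y,N \right)} = \left(- \frac{1}{3} + N\right) N = N \left(- \frac{1}{3} + N\right)$)
$z{\left(22,-22 \right)} \left(-194 + 279\right) = - 22 \left(- \frac{1}{3} - 22\right) \left(-194 + 279\right) = \left(-22\right) \left(- \frac{67}{3}\right) 85 = \frac{1474}{3} \cdot 85 = \frac{125290}{3}$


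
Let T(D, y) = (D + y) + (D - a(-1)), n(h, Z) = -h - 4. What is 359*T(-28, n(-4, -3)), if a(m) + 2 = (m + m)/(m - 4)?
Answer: -97648/5 ≈ -19530.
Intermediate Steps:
a(m) = -2 + 2*m/(-4 + m) (a(m) = -2 + (m + m)/(m - 4) = -2 + (2*m)/(-4 + m) = -2 + 2*m/(-4 + m))
n(h, Z) = -4 - h
T(D, y) = 8/5 + y + 2*D (T(D, y) = (D + y) + (D - 8/(-4 - 1)) = (D + y) + (D - 8/(-5)) = (D + y) + (D - 8*(-1)/5) = (D + y) + (D - 1*(-8/5)) = (D + y) + (D + 8/5) = (D + y) + (8/5 + D) = 8/5 + y + 2*D)
359*T(-28, n(-4, -3)) = 359*(8/5 + (-4 - 1*(-4)) + 2*(-28)) = 359*(8/5 + (-4 + 4) - 56) = 359*(8/5 + 0 - 56) = 359*(-272/5) = -97648/5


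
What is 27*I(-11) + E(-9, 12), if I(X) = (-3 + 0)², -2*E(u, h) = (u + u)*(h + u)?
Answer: 270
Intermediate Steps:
E(u, h) = -u*(h + u) (E(u, h) = -(u + u)*(h + u)/2 = -2*u*(h + u)/2 = -u*(h + u))
I(X) = 9 (I(X) = (-3)² = 9)
27*I(-11) + E(-9, 12) = 27*9 - 1*(-9)*(12 - 9) = 243 - 1*(-9)*3 = 243 + 27 = 270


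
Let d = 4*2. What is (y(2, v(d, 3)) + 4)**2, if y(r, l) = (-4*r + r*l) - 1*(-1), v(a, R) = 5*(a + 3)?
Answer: 11449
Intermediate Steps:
d = 8
v(a, R) = 15 + 5*a (v(a, R) = 5*(3 + a) = 15 + 5*a)
y(r, l) = 1 - 4*r + l*r (y(r, l) = (-4*r + l*r) + 1 = 1 - 4*r + l*r)
(y(2, v(d, 3)) + 4)**2 = ((1 - 4*2 + (15 + 5*8)*2) + 4)**2 = ((1 - 8 + (15 + 40)*2) + 4)**2 = ((1 - 8 + 55*2) + 4)**2 = ((1 - 8 + 110) + 4)**2 = (103 + 4)**2 = 107**2 = 11449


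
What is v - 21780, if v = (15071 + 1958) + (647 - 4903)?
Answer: -9007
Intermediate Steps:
v = 12773 (v = 17029 - 4256 = 12773)
v - 21780 = 12773 - 21780 = -9007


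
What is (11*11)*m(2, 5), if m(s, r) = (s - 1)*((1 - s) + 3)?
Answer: 242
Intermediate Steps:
m(s, r) = (-1 + s)*(4 - s)
(11*11)*m(2, 5) = (11*11)*(-4 - 1*2² + 5*2) = 121*(-4 - 1*4 + 10) = 121*(-4 - 4 + 10) = 121*2 = 242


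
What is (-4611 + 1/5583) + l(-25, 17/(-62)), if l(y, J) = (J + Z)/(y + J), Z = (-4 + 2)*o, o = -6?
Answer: -40343672045/8748561 ≈ -4611.5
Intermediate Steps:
Z = 12 (Z = (-4 + 2)*(-6) = -2*(-6) = 12)
l(y, J) = (12 + J)/(J + y) (l(y, J) = (J + 12)/(y + J) = (12 + J)/(J + y))
(-4611 + 1/5583) + l(-25, 17/(-62)) = (-4611 + 1/5583) + (12 + 17/(-62))/(17/(-62) - 25) = (-4611 + 1/5583) + (12 + 17*(-1/62))/(17*(-1/62) - 25) = -25743212/5583 + (12 - 17/62)/(-17/62 - 25) = -25743212/5583 + (727/62)/(-1567/62) = -25743212/5583 - 62/1567*727/62 = -25743212/5583 - 727/1567 = -40343672045/8748561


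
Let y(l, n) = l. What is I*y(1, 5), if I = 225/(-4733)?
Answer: -225/4733 ≈ -0.047539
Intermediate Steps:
I = -225/4733 (I = 225*(-1/4733) = -225/4733 ≈ -0.047539)
I*y(1, 5) = -225/4733*1 = -225/4733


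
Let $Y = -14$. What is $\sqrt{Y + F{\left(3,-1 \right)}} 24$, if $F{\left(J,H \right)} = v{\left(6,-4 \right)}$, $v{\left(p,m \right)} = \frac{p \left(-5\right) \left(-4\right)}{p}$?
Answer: $24 \sqrt{6} \approx 58.788$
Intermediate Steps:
$v{\left(p,m \right)} = 20$ ($v{\left(p,m \right)} = \frac{- 5 p \left(-4\right)}{p} = \frac{20 p}{p} = 20$)
$F{\left(J,H \right)} = 20$
$\sqrt{Y + F{\left(3,-1 \right)}} 24 = \sqrt{-14 + 20} \cdot 24 = \sqrt{6} \cdot 24 = 24 \sqrt{6}$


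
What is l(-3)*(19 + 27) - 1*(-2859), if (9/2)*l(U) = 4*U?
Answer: 8209/3 ≈ 2736.3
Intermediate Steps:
l(U) = 8*U/9 (l(U) = 2*(4*U)/9 = 8*U/9)
l(-3)*(19 + 27) - 1*(-2859) = ((8/9)*(-3))*(19 + 27) - 1*(-2859) = -8/3*46 + 2859 = -368/3 + 2859 = 8209/3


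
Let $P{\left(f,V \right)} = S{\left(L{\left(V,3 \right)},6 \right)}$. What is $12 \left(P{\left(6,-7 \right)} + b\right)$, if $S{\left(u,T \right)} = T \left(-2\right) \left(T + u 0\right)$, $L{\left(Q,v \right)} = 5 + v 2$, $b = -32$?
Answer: $-1248$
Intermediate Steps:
$L{\left(Q,v \right)} = 5 + 2 v$
$S{\left(u,T \right)} = - 2 T^{2}$ ($S{\left(u,T \right)} = - 2 T \left(T + 0\right) = - 2 T T = - 2 T^{2}$)
$P{\left(f,V \right)} = -72$ ($P{\left(f,V \right)} = - 2 \cdot 6^{2} = \left(-2\right) 36 = -72$)
$12 \left(P{\left(6,-7 \right)} + b\right) = 12 \left(-72 - 32\right) = 12 \left(-104\right) = -1248$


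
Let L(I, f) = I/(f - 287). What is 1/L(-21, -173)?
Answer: 460/21 ≈ 21.905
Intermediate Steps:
L(I, f) = I/(-287 + f)
1/L(-21, -173) = 1/(-21/(-287 - 173)) = 1/(-21/(-460)) = 1/(-21*(-1/460)) = 1/(21/460) = 460/21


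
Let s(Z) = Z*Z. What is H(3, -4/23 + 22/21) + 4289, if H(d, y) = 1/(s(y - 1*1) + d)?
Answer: 3017922221/703588 ≈ 4289.3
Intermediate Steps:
s(Z) = Z**2
H(d, y) = 1/(d + (-1 + y)**2) (H(d, y) = 1/((y - 1*1)**2 + d) = 1/((y - 1)**2 + d) = 1/((-1 + y)**2 + d) = 1/(d + (-1 + y)**2))
H(3, -4/23 + 22/21) + 4289 = 1/(3 + (-1 + (-4/23 + 22/21))**2) + 4289 = 1/(3 + (-1 + 422/483)**2) + 4289 = 1/(3 + (-61/483)**2) + 4289 = 1/(3 + 3721/233289) + 4289 = 1/(703588/233289) + 4289 = 233289/703588 + 4289 = 3017922221/703588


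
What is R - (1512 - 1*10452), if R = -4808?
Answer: 4132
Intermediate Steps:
R - (1512 - 1*10452) = -4808 - (1512 - 1*10452) = -4808 - (1512 - 10452) = -4808 - 1*(-8940) = -4808 + 8940 = 4132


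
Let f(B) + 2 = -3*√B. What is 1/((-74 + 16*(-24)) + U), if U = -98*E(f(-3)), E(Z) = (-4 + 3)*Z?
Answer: I/(6*(-109*I + 49*√3)) ≈ -0.00095193 + 0.0007412*I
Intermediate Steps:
f(B) = -2 - 3*√B
E(Z) = -Z
U = -196 - 294*I*√3 (U = -(-98)*(-2 - 3*I*√3) = -98*(2 + 3*I*√3) = -196 - 294*I*√3 ≈ -196.0 - 509.22*I)
1/((-74 + 16*(-24)) + U) = 1/((-74 + 16*(-24)) + (-196 - 294*I*√3)) = 1/((-74 - 384) + (-196 - 294*I*√3)) = 1/(-458 + (-196 - 294*I*√3)) = 1/(-654 - 294*I*√3)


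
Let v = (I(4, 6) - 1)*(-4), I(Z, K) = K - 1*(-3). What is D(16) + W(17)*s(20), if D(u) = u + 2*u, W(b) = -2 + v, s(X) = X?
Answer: -632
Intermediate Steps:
I(Z, K) = 3 + K (I(Z, K) = K + 3 = 3 + K)
v = -32 (v = ((3 + 6) - 1)*(-4) = (9 - 1)*(-4) = 8*(-4) = -32)
W(b) = -34 (W(b) = -2 - 32 = -34)
D(u) = 3*u
D(16) + W(17)*s(20) = 3*16 - 34*20 = 48 - 680 = -632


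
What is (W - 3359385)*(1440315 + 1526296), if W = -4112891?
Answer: -22167336176636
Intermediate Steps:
(W - 3359385)*(1440315 + 1526296) = (-4112891 - 3359385)*(1440315 + 1526296) = -7472276*2966611 = -22167336176636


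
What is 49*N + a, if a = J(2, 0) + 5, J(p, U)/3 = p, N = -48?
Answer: -2341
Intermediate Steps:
J(p, U) = 3*p
a = 11 (a = 3*2 + 5 = 6 + 5 = 11)
49*N + a = 49*(-48) + 11 = -2352 + 11 = -2341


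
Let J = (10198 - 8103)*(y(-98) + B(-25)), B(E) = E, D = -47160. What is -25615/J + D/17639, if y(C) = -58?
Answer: -1549718723/613431503 ≈ -2.5263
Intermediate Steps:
J = -173885 (J = (10198 - 8103)*(-58 - 25) = 2095*(-83) = -173885)
-25615/J + D/17639 = -25615/(-173885) - 47160/17639 = -25615*(-1/173885) - 47160*1/17639 = 5123/34777 - 47160/17639 = -1549718723/613431503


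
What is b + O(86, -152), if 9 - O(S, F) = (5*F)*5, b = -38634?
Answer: -34825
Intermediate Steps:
O(S, F) = 9 - 25*F (O(S, F) = 9 - 5*F*5 = 9 - 25*F)
b + O(86, -152) = -38634 + (9 - 25*(-152)) = -38634 + (9 + 3800) = -38634 + 3809 = -34825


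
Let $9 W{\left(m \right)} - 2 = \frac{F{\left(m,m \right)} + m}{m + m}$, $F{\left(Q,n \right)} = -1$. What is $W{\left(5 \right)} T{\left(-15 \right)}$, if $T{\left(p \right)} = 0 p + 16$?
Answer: $\frac{64}{15} \approx 4.2667$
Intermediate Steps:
$T{\left(p \right)} = 16$ ($T{\left(p \right)} = 0 + 16 = 16$)
$W{\left(m \right)} = \frac{2}{9} + \frac{-1 + m}{18 m}$ ($W{\left(m \right)} = \frac{2}{9} + \frac{\left(-1 + m\right) \frac{1}{m + m}}{9} = \frac{2}{9} + \frac{\left(-1 + m\right) \frac{1}{2 m}}{9} = \frac{2}{9} + \frac{\frac{1}{2} \frac{1}{m} \left(-1 + m\right)}{9} = \frac{2}{9} + \frac{-1 + m}{18 m}$)
$W{\left(5 \right)} T{\left(-15 \right)} = \frac{-1 + 5 \cdot 5}{18 \cdot 5} \cdot 16 = \frac{1}{18} \cdot \frac{1}{5} \left(-1 + 25\right) 16 = \frac{1}{18} \cdot \frac{1}{5} \cdot 24 \cdot 16 = \frac{4}{15} \cdot 16 = \frac{64}{15}$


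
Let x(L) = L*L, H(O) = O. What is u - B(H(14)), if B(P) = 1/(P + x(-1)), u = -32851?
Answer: -492766/15 ≈ -32851.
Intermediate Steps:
x(L) = L**2
B(P) = 1/(1 + P) (B(P) = 1/(P + (-1)**2) = 1/(P + 1) = 1/(1 + P))
u - B(H(14)) = -32851 - 1/(1 + 14) = -32851 - 1/15 = -492766/15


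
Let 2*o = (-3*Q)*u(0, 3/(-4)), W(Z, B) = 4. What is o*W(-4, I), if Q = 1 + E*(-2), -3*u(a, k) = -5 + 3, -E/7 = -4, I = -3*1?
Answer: 220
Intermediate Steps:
I = -3
E = 28 (E = -7*(-4) = 28)
u(a, k) = ⅔ (u(a, k) = -(-5 + 3)/3 = -⅓*(-2) = ⅔)
Q = -55 (Q = 1 + 28*(-2) = 1 - 56 = -55)
o = 55 (o = (-3*(-55)*(⅔))/2 = (165*(⅔))/2 = (½)*110 = 55)
o*W(-4, I) = 55*4 = 220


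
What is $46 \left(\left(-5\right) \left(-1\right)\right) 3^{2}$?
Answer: $2070$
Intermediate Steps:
$46 \left(\left(-5\right) \left(-1\right)\right) 3^{2} = 46 \cdot 5 \cdot 9 = 230 \cdot 9 = 2070$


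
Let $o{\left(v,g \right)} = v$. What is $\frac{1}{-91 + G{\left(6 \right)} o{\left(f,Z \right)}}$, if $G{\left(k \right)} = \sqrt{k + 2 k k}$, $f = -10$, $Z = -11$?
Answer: $- \frac{7}{37} + \frac{10 \sqrt{78}}{481} \approx -0.0055767$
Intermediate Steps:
$G{\left(k \right)} = \sqrt{k + 2 k^{2}}$
$\frac{1}{-91 + G{\left(6 \right)} o{\left(f,Z \right)}} = \frac{1}{-91 + \sqrt{6 \left(1 + 2 \cdot 6\right)} \left(-10\right)} = \frac{1}{-91 + \sqrt{6 \left(1 + 12\right)} \left(-10\right)} = \frac{1}{-91 + \sqrt{6 \cdot 13} \left(-10\right)} = \frac{1}{-91 + \sqrt{78} \left(-10\right)} = \frac{1}{-91 - 10 \sqrt{78}}$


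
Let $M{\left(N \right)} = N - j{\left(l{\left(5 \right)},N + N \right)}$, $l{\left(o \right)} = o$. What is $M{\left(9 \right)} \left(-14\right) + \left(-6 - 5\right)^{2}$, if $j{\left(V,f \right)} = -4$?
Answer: $-61$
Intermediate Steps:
$M{\left(N \right)} = 4 + N$ ($M{\left(N \right)} = N - -4 = N + 4 = 4 + N$)
$M{\left(9 \right)} \left(-14\right) + \left(-6 - 5\right)^{2} = \left(4 + 9\right) \left(-14\right) + \left(-6 - 5\right)^{2} = 13 \left(-14\right) + \left(-11\right)^{2} = -182 + 121 = -61$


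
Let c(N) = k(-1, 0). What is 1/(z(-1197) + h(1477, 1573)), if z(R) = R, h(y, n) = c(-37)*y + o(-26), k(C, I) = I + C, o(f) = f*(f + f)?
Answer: -1/1322 ≈ -0.00075643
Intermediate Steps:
o(f) = 2*f**2 (o(f) = f*(2*f) = 2*f**2)
k(C, I) = C + I
c(N) = -1 (c(N) = -1 + 0 = -1)
h(y, n) = 1352 - y (h(y, n) = -y + 2*(-26)**2 = -y + 2*676 = -y + 1352 = 1352 - y)
1/(z(-1197) + h(1477, 1573)) = 1/(-1197 + (1352 - 1*1477)) = 1/(-1197 + (1352 - 1477)) = 1/(-1197 - 125) = 1/(-1322) = -1/1322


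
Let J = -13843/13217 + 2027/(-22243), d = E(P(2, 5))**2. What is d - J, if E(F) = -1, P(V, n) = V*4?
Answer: 628686439/293985731 ≈ 2.1385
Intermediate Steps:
P(V, n) = 4*V
d = 1 (d = (-1)**2 = 1)
J = -334700708/293985731 (J = -13843*1/13217 + 2027*(-1/22243) = -13843/13217 - 2027/22243 = -334700708/293985731 ≈ -1.1385)
d - J = 1 - 1*(-334700708/293985731) = 1 + 334700708/293985731 = 628686439/293985731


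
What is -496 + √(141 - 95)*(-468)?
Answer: -496 - 468*√46 ≈ -3670.1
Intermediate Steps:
-496 + √(141 - 95)*(-468) = -496 + √46*(-468) = -496 - 468*√46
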